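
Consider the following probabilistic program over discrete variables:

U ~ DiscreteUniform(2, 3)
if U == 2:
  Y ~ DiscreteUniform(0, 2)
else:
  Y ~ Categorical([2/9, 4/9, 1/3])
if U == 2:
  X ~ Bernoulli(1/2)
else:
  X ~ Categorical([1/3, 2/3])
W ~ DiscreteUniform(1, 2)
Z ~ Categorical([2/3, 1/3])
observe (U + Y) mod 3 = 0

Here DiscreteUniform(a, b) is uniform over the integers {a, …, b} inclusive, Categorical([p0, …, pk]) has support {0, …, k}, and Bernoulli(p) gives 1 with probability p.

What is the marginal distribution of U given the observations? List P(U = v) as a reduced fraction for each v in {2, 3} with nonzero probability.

Enumerate traces; 16 have nonzero weight after conditioning:
  (U=2, Y=1, X=0, W=1, Z=0) weight 1/36
  (U=2, Y=1, X=0, W=1, Z=1) weight 1/72
  (U=2, Y=1, X=0, W=2, Z=0) weight 1/36
  (U=2, Y=1, X=0, W=2, Z=1) weight 1/72
  (U=2, Y=1, X=1, W=1, Z=0) weight 1/36
  (U=2, Y=1, X=1, W=1, Z=1) weight 1/72
  (U=2, Y=1, X=1, W=2, Z=0) weight 1/36
  (U=2, Y=1, X=1, W=2, Z=1) weight 1/72
  (U=3, Y=0, X=0, W=1, Z=0) weight 1/81
  … 7 more
Group by U:
  weight(U=2) = 1/6
  weight(U=3) = 1/9
Total weight = 1/6 + 1/9 = 5/18
P(U=2 | obs) = 1/6 / 5/18 = 3/5
P(U=3 | obs) = 1/9 / 5/18 = 2/5

P(U=2) = 3/5, P(U=3) = 2/5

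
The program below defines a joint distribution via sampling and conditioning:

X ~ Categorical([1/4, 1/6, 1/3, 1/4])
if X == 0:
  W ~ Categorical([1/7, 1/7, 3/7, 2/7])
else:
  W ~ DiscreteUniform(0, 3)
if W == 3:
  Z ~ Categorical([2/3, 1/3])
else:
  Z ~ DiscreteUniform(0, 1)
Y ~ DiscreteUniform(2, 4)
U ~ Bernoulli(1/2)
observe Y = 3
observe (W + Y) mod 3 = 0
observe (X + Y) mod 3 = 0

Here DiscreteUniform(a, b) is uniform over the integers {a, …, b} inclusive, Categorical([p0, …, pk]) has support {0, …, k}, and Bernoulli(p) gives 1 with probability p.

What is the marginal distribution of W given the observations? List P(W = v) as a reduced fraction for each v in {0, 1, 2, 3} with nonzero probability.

P(W=0) = 11/26, P(W=3) = 15/26

Enumerate traces; 16 have nonzero weight after conditioning:
  (X=0, W=0, Z=0, Y=3, U=0) weight 1/336
  (X=0, W=0, Z=0, Y=3, U=1) weight 1/336
  (X=0, W=0, Z=1, Y=3, U=0) weight 1/336
  (X=0, W=0, Z=1, Y=3, U=1) weight 1/336
  (X=0, W=3, Z=0, Y=3, U=0) weight 1/126
  (X=0, W=3, Z=0, Y=3, U=1) weight 1/126
  (X=0, W=3, Z=1, Y=3, U=0) weight 1/252
  (X=0, W=3, Z=1, Y=3, U=1) weight 1/252
  … 8 more
Group by W:
  weight(W=0) = 11/336
  weight(W=3) = 5/112
Total weight = 11/336 + 5/112 = 13/168
P(W=0 | obs) = 11/336 / 13/168 = 11/26
P(W=3 | obs) = 5/112 / 13/168 = 15/26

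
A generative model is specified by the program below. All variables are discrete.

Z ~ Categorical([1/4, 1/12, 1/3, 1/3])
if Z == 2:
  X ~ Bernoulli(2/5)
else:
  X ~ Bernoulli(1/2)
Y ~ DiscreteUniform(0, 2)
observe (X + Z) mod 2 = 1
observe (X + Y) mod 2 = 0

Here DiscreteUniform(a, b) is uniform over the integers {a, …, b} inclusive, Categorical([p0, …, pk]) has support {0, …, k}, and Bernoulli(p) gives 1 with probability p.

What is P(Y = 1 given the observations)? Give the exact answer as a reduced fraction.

P(Y = 1 | obs) = 31/81

Enumerate traces; 6 have nonzero weight after conditioning:
  (Z=0, X=1, Y=1) weight 1/24
  (Z=1, X=0, Y=0) weight 1/72
  (Z=1, X=0, Y=2) weight 1/72
  (Z=2, X=1, Y=1) weight 2/45
  (Z=3, X=0, Y=0) weight 1/18
  (Z=3, X=0, Y=2) weight 1/18
Group by Y:
  weight(Y=0) = 5/72
  weight(Y=1) = 31/360
  weight(Y=2) = 5/72
Total weight = 5/72 + 31/360 + 5/72 = 9/40
P(Y=0 | obs) = 5/72 / 9/40 = 25/81
P(Y=1 | obs) = 31/360 / 9/40 = 31/81
P(Y=2 | obs) = 5/72 / 9/40 = 25/81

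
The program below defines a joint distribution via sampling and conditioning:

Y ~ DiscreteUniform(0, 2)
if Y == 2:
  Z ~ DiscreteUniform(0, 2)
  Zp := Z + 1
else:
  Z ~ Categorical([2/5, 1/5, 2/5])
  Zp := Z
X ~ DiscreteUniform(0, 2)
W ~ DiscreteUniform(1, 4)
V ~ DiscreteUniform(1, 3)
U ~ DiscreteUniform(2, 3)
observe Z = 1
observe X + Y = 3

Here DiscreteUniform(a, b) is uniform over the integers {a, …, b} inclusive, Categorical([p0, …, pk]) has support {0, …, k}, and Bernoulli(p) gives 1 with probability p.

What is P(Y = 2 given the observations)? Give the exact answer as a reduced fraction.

P(Y = 2 | obs) = 5/8

Enumerate traces; 48 have nonzero weight after conditioning:
  (Y=1, Z=1, X=2, W=1, V=1, U=2) weight 1/1080
  (Y=1, Z=1, X=2, W=1, V=1, U=3) weight 1/1080
  (Y=1, Z=1, X=2, W=1, V=2, U=2) weight 1/1080
  (Y=1, Z=1, X=2, W=1, V=2, U=3) weight 1/1080
  (Y=1, Z=1, X=2, W=1, V=3, U=2) weight 1/1080
  (Y=1, Z=1, X=2, W=1, V=3, U=3) weight 1/1080
  (Y=1, Z=1, X=2, W=2, V=1, U=2) weight 1/1080
  (Y=1, Z=1, X=2, W=2, V=1, U=3) weight 1/1080
  (Y=2, Z=1, X=1, W=1, V=1, U=2) weight 1/648
  … 39 more
Group by Y:
  weight(Y=1) = 1/45
  weight(Y=2) = 1/27
Total weight = 1/45 + 1/27 = 8/135
P(Y=1 | obs) = 1/45 / 8/135 = 3/8
P(Y=2 | obs) = 1/27 / 8/135 = 5/8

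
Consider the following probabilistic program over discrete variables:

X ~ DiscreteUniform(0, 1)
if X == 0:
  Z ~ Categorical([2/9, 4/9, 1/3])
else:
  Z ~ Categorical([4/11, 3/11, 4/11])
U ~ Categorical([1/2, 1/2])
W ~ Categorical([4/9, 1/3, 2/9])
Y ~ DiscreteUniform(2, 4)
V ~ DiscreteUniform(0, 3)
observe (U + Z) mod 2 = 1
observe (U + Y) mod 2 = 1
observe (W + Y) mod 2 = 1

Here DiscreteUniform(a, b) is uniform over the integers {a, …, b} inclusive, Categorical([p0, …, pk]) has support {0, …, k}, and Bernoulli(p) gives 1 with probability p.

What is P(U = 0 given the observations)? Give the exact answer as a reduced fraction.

P(U = 0 | obs) = 71/198

Enumerate traces; 48 have nonzero weight after conditioning:
  (X=0, Z=0, U=1, W=1, Y=2, V=0) weight 1/648
  (X=0, Z=0, U=1, W=1, Y=2, V=1) weight 1/648
  (X=0, Z=0, U=1, W=1, Y=2, V=2) weight 1/648
  (X=0, Z=0, U=1, W=1, Y=2, V=3) weight 1/648
  (X=0, Z=0, U=1, W=1, Y=4, V=0) weight 1/648
  (X=0, Z=0, U=1, W=1, Y=4, V=1) weight 1/648
  (X=0, Z=0, U=1, W=1, Y=4, V=2) weight 1/648
  (X=0, Z=0, U=1, W=1, Y=4, V=3) weight 1/648
  (X=0, Z=1, U=0, W=0, Y=3, V=0) weight 1/243
  … 39 more
Group by U:
  weight(U=0) = 71/1782
  weight(U=1) = 127/1782
Total weight = 71/1782 + 127/1782 = 1/9
P(U=0 | obs) = 71/1782 / 1/9 = 71/198
P(U=1 | obs) = 127/1782 / 1/9 = 127/198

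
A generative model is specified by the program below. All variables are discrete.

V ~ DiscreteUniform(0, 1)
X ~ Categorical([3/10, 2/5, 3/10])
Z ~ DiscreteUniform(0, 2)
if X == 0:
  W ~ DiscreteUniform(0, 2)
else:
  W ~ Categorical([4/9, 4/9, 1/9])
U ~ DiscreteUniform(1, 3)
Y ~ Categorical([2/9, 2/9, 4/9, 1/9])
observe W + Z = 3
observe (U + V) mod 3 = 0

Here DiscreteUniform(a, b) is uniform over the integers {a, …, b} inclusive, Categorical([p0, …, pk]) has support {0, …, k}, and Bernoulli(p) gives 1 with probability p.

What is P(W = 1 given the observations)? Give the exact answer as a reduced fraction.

Enumerate traces; 48 have nonzero weight after conditioning:
  (V=0, X=0, Z=1, W=2, U=3, Y=0) weight 1/810
  (V=0, X=0, Z=1, W=2, U=3, Y=1) weight 1/810
  (V=0, X=0, Z=1, W=2, U=3, Y=2) weight 1/405
  (V=0, X=0, Z=1, W=2, U=3, Y=3) weight 1/1620
  (V=0, X=0, Z=2, W=1, U=3, Y=0) weight 1/810
  (V=0, X=0, Z=2, W=1, U=3, Y=1) weight 1/810
  (V=0, X=0, Z=2, W=1, U=3, Y=2) weight 1/405
  (V=0, X=0, Z=2, W=1, U=3, Y=3) weight 1/1620
  … 40 more
Group by W:
  weight(W=1) = 37/810
  weight(W=2) = 8/405
Total weight = 37/810 + 8/405 = 53/810
P(W=1 | obs) = 37/810 / 53/810 = 37/53
P(W=2 | obs) = 8/405 / 53/810 = 16/53

P(W = 1 | obs) = 37/53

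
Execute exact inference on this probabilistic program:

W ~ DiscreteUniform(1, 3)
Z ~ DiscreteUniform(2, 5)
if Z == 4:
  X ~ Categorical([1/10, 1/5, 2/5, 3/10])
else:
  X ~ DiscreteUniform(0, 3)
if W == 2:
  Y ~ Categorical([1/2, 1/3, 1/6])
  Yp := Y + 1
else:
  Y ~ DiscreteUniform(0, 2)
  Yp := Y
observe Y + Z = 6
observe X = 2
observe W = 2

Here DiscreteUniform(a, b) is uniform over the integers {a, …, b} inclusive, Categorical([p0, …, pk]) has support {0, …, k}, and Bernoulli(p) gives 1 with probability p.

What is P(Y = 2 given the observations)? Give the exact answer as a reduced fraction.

P(Y = 2 | obs) = 4/9

Enumerate traces; 2 have nonzero weight after conditioning:
  (W=2, Z=4, X=2, Y=2) weight 1/180
  (W=2, Z=5, X=2, Y=1) weight 1/144
Group by Y:
  weight(Y=1) = 1/144
  weight(Y=2) = 1/180
Total weight = 1/144 + 1/180 = 1/80
P(Y=1 | obs) = 1/144 / 1/80 = 5/9
P(Y=2 | obs) = 1/180 / 1/80 = 4/9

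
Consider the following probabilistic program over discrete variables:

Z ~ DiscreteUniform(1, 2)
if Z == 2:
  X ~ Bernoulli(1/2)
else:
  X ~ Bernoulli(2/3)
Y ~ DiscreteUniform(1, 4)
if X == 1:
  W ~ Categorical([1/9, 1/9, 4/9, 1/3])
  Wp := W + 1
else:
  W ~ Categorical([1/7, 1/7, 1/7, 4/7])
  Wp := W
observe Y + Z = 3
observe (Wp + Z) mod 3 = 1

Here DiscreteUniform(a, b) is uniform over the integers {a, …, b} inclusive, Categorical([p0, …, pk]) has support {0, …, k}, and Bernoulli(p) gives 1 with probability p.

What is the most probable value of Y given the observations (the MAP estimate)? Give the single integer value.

Enumerate traces; 5 have nonzero weight after conditioning:
  (Z=1, X=0, Y=2, W=0) weight 1/168
  (Z=1, X=0, Y=2, W=3) weight 1/42
  (Z=1, X=1, Y=2, W=2) weight 1/27
  (Z=2, X=0, Y=1, W=2) weight 1/112
  (Z=2, X=1, Y=1, W=1) weight 1/144
Group by Y:
  weight(Y=1) = 1/63
  weight(Y=2) = 101/1512
Total weight = 1/63 + 101/1512 = 125/1512
P(Y=1 | obs) = 1/63 / 125/1512 = 24/125
P(Y=2 | obs) = 101/1512 / 125/1512 = 101/125
argmax = 2

argmax_v P(Y = v | obs) = 2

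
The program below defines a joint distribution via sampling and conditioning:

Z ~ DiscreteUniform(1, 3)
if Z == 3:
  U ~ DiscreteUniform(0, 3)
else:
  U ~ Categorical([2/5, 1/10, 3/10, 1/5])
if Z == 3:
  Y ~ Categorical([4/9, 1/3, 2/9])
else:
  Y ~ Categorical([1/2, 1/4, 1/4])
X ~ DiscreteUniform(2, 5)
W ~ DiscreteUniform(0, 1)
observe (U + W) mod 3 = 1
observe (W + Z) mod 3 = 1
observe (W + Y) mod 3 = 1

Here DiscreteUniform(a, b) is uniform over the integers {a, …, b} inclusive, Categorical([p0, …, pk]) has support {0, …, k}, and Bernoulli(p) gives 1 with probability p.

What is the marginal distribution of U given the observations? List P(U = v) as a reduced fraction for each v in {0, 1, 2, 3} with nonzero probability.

Enumerate traces; 12 have nonzero weight after conditioning:
  (Z=1, U=1, Y=1, X=2, W=0) weight 1/960
  (Z=1, U=1, Y=1, X=3, W=0) weight 1/960
  (Z=1, U=1, Y=1, X=4, W=0) weight 1/960
  (Z=1, U=1, Y=1, X=5, W=0) weight 1/960
  (Z=3, U=0, Y=0, X=2, W=1) weight 1/216
  (Z=3, U=0, Y=0, X=3, W=1) weight 1/216
  (Z=3, U=0, Y=0, X=4, W=1) weight 1/216
  (Z=3, U=0, Y=0, X=5, W=1) weight 1/216
  (Z=3, U=3, Y=0, X=2, W=1) weight 1/216
  … 3 more
Group by U:
  weight(U=0) = 1/54
  weight(U=1) = 1/240
  weight(U=3) = 1/54
Total weight = 1/54 + 1/240 + 1/54 = 89/2160
P(U=0 | obs) = 1/54 / 89/2160 = 40/89
P(U=1 | obs) = 1/240 / 89/2160 = 9/89
P(U=3 | obs) = 1/54 / 89/2160 = 40/89

P(U=0) = 40/89, P(U=1) = 9/89, P(U=3) = 40/89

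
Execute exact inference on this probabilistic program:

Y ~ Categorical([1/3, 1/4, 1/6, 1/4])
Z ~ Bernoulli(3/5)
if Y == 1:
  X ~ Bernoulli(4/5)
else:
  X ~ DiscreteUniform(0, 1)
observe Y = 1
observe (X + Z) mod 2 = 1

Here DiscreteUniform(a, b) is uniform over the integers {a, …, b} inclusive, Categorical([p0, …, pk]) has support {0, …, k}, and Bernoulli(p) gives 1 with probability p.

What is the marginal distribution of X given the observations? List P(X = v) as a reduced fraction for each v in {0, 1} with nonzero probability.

Enumerate traces; 2 have nonzero weight after conditioning:
  (Y=1, Z=0, X=1) weight 2/25
  (Y=1, Z=1, X=0) weight 3/100
Group by X:
  weight(X=0) = 3/100
  weight(X=1) = 2/25
Total weight = 3/100 + 2/25 = 11/100
P(X=0 | obs) = 3/100 / 11/100 = 3/11
P(X=1 | obs) = 2/25 / 11/100 = 8/11

P(X=0) = 3/11, P(X=1) = 8/11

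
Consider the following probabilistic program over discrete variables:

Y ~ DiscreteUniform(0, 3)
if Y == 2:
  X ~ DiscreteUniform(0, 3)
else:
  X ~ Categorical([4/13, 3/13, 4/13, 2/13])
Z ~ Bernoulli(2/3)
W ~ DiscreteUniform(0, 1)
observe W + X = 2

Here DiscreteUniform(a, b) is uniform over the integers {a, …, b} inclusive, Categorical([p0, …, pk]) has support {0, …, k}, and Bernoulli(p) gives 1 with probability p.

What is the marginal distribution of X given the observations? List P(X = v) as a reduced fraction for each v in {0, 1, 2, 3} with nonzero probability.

Enumerate traces; 16 have nonzero weight after conditioning:
  (Y=0, X=1, Z=0, W=1) weight 1/104
  (Y=0, X=1, Z=1, W=1) weight 1/52
  (Y=0, X=2, Z=0, W=0) weight 1/78
  (Y=0, X=2, Z=1, W=0) weight 1/39
  (Y=1, X=1, Z=0, W=1) weight 1/104
  (Y=1, X=1, Z=1, W=1) weight 1/52
  (Y=1, X=2, Z=0, W=0) weight 1/78
  (Y=1, X=2, Z=1, W=0) weight 1/39
  … 8 more
Group by X:
  weight(X=1) = 49/416
  weight(X=2) = 61/416
Total weight = 49/416 + 61/416 = 55/208
P(X=1 | obs) = 49/416 / 55/208 = 49/110
P(X=2 | obs) = 61/416 / 55/208 = 61/110

P(X=1) = 49/110, P(X=2) = 61/110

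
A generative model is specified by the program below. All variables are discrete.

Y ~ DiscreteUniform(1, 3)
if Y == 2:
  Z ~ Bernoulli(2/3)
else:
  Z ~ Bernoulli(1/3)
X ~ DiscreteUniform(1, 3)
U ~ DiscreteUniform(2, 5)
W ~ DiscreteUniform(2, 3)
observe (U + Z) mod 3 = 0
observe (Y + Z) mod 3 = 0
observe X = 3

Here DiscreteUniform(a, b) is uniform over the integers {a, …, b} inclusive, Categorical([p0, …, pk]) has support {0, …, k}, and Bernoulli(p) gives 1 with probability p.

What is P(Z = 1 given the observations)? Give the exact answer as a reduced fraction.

Enumerate traces; 6 have nonzero weight after conditioning:
  (Y=2, Z=1, X=3, U=2, W=2) weight 1/108
  (Y=2, Z=1, X=3, U=2, W=3) weight 1/108
  (Y=2, Z=1, X=3, U=5, W=2) weight 1/108
  (Y=2, Z=1, X=3, U=5, W=3) weight 1/108
  (Y=3, Z=0, X=3, U=3, W=2) weight 1/108
  (Y=3, Z=0, X=3, U=3, W=3) weight 1/108
Group by Z:
  weight(Z=0) = 1/54
  weight(Z=1) = 1/27
Total weight = 1/54 + 1/27 = 1/18
P(Z=0 | obs) = 1/54 / 1/18 = 1/3
P(Z=1 | obs) = 1/27 / 1/18 = 2/3

P(Z = 1 | obs) = 2/3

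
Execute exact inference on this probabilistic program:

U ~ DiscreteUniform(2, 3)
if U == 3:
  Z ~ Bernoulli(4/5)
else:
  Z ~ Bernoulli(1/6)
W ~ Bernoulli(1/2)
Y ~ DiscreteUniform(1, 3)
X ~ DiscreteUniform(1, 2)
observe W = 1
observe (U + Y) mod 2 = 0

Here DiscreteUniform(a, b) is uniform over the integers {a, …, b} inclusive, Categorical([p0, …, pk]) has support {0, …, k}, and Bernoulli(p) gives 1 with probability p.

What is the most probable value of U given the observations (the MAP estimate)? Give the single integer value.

argmax_v P(U = v | obs) = 3

Enumerate traces; 12 have nonzero weight after conditioning:
  (U=2, Z=0, W=1, Y=2, X=1) weight 5/144
  (U=2, Z=0, W=1, Y=2, X=2) weight 5/144
  (U=2, Z=1, W=1, Y=2, X=1) weight 1/144
  (U=2, Z=1, W=1, Y=2, X=2) weight 1/144
  (U=3, Z=0, W=1, Y=1, X=1) weight 1/120
  (U=3, Z=0, W=1, Y=1, X=2) weight 1/120
  (U=3, Z=0, W=1, Y=3, X=1) weight 1/120
  (U=3, Z=0, W=1, Y=3, X=2) weight 1/120
  … 4 more
Group by U:
  weight(U=2) = 1/12
  weight(U=3) = 1/6
Total weight = 1/12 + 1/6 = 1/4
P(U=2 | obs) = 1/12 / 1/4 = 1/3
P(U=3 | obs) = 1/6 / 1/4 = 2/3
argmax = 3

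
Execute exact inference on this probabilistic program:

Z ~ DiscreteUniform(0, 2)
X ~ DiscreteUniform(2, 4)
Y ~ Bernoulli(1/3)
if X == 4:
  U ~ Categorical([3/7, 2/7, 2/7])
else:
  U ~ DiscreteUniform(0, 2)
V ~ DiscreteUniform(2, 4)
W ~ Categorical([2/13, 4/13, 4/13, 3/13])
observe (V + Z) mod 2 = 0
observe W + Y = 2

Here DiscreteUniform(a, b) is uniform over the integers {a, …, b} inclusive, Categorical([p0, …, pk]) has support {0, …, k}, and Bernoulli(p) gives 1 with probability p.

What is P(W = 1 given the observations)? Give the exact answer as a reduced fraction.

P(W = 1 | obs) = 1/3

Enumerate traces; 90 have nonzero weight after conditioning:
  (Z=0, X=2, Y=0, U=0, V=2, W=2) weight 8/3159
  (Z=0, X=2, Y=0, U=0, V=4, W=2) weight 8/3159
  (Z=0, X=2, Y=0, U=1, V=2, W=2) weight 8/3159
  (Z=0, X=2, Y=0, U=1, V=4, W=2) weight 8/3159
  (Z=0, X=2, Y=0, U=2, V=2, W=2) weight 8/3159
  (Z=0, X=2, Y=0, U=2, V=4, W=2) weight 8/3159
  (Z=0, X=2, Y=1, U=0, V=2, W=1) weight 4/3159
  (Z=0, X=2, Y=1, U=0, V=4, W=1) weight 4/3159
  … 82 more
Group by W:
  weight(W=1) = 20/351
  weight(W=2) = 40/351
Total weight = 20/351 + 40/351 = 20/117
P(W=1 | obs) = 20/351 / 20/117 = 1/3
P(W=2 | obs) = 40/351 / 20/117 = 2/3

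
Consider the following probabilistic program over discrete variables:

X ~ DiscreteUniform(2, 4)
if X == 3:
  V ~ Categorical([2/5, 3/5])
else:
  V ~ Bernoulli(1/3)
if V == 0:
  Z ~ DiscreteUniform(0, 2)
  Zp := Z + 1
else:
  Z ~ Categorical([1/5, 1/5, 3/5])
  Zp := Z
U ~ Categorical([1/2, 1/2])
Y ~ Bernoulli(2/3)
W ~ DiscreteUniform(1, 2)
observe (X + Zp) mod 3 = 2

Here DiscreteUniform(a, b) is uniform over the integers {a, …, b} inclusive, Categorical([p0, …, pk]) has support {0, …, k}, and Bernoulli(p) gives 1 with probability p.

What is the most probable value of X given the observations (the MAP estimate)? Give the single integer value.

Enumerate traces; 48 have nonzero weight after conditioning:
  (X=2, V=0, Z=2, U=0, Y=0, W=1) weight 1/162
  (X=2, V=0, Z=2, U=0, Y=0, W=2) weight 1/162
  (X=2, V=0, Z=2, U=0, Y=1, W=1) weight 1/81
  (X=2, V=0, Z=2, U=0, Y=1, W=2) weight 1/81
  (X=2, V=0, Z=2, U=1, Y=0, W=1) weight 1/162
  (X=2, V=0, Z=2, U=1, Y=0, W=2) weight 1/162
  (X=2, V=0, Z=2, U=1, Y=1, W=1) weight 1/81
  (X=2, V=0, Z=2, U=1, Y=1, W=2) weight 1/81
  (X=3, V=0, Z=1, U=0, Y=0, W=1) weight 1/270
  (X=4, V=0, Z=0, U=0, Y=0, W=1) weight 1/162
  … 38 more
Group by X:
  weight(X=2) = 13/135
  weight(X=3) = 37/225
  weight(X=4) = 13/135
Total weight = 13/135 + 37/225 + 13/135 = 241/675
P(X=2 | obs) = 13/135 / 241/675 = 65/241
P(X=3 | obs) = 37/225 / 241/675 = 111/241
P(X=4 | obs) = 13/135 / 241/675 = 65/241
argmax = 3

argmax_v P(X = v | obs) = 3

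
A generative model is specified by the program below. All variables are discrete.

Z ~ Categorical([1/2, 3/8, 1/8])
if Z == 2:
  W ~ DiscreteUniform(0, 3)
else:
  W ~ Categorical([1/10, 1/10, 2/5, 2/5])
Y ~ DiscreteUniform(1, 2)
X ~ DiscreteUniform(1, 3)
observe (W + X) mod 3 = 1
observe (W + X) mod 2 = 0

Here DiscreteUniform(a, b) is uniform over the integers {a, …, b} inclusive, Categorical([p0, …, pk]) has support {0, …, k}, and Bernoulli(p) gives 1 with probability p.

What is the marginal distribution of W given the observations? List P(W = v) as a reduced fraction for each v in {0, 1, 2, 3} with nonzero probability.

P(W=1) = 19/141, P(W=2) = 61/141, P(W=3) = 61/141

Enumerate traces; 18 have nonzero weight after conditioning:
  (Z=0, W=1, Y=1, X=3) weight 1/120
  (Z=0, W=1, Y=2, X=3) weight 1/120
  (Z=0, W=2, Y=1, X=2) weight 1/30
  (Z=0, W=2, Y=2, X=2) weight 1/30
  (Z=0, W=3, Y=1, X=1) weight 1/30
  (Z=0, W=3, Y=2, X=1) weight 1/30
  (Z=1, W=1, Y=1, X=3) weight 1/160
  (Z=1, W=1, Y=2, X=3) weight 1/160
  … 10 more
Group by W:
  weight(W=1) = 19/480
  weight(W=2) = 61/480
  weight(W=3) = 61/480
Total weight = 19/480 + 61/480 + 61/480 = 47/160
P(W=1 | obs) = 19/480 / 47/160 = 19/141
P(W=2 | obs) = 61/480 / 47/160 = 61/141
P(W=3 | obs) = 61/480 / 47/160 = 61/141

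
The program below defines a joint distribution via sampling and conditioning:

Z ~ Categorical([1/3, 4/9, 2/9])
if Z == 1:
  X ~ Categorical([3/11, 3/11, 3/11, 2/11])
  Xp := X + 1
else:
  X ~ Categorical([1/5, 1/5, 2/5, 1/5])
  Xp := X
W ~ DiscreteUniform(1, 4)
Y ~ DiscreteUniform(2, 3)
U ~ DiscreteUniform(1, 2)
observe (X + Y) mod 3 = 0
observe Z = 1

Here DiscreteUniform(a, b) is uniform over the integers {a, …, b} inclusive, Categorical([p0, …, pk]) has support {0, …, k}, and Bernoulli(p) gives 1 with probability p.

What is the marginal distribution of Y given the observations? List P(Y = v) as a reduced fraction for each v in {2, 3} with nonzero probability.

Enumerate traces; 24 have nonzero weight after conditioning:
  (Z=1, X=0, W=1, Y=3, U=1) weight 1/132
  (Z=1, X=0, W=1, Y=3, U=2) weight 1/132
  (Z=1, X=0, W=2, Y=3, U=1) weight 1/132
  (Z=1, X=0, W=2, Y=3, U=2) weight 1/132
  (Z=1, X=0, W=3, Y=3, U=1) weight 1/132
  (Z=1, X=0, W=3, Y=3, U=2) weight 1/132
  (Z=1, X=0, W=4, Y=3, U=1) weight 1/132
  (Z=1, X=0, W=4, Y=3, U=2) weight 1/132
  (Z=1, X=1, W=1, Y=2, U=1) weight 1/132
  … 15 more
Group by Y:
  weight(Y=2) = 2/33
  weight(Y=3) = 10/99
Total weight = 2/33 + 10/99 = 16/99
P(Y=2 | obs) = 2/33 / 16/99 = 3/8
P(Y=3 | obs) = 10/99 / 16/99 = 5/8

P(Y=2) = 3/8, P(Y=3) = 5/8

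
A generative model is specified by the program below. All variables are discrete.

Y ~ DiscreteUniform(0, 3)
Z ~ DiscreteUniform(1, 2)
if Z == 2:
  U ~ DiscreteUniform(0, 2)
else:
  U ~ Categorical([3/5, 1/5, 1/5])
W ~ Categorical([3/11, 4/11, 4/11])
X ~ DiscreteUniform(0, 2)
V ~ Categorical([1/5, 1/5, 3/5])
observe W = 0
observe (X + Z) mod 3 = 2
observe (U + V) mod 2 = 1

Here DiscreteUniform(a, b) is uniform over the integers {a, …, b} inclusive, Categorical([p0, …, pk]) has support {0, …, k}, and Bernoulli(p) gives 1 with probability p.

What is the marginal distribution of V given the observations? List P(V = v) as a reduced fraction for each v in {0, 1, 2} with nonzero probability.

Enumerate traces; 32 have nonzero weight after conditioning:
  (Y=0, Z=1, U=0, W=0, X=1, V=1) weight 3/2200
  (Y=0, Z=1, U=1, W=0, X=1, V=0) weight 1/2200
  (Y=0, Z=1, U=1, W=0, X=1, V=2) weight 3/2200
  (Y=0, Z=1, U=2, W=0, X=1, V=1) weight 1/2200
  (Y=0, Z=2, U=0, W=0, X=0, V=1) weight 1/1320
  (Y=0, Z=2, U=1, W=0, X=0, V=0) weight 1/1320
  (Y=0, Z=2, U=1, W=0, X=0, V=2) weight 1/440
  (Y=0, Z=2, U=2, W=0, X=0, V=1) weight 1/1320
  … 24 more
Group by V:
  weight(V=0) = 4/825
  weight(V=1) = 1/75
  weight(V=2) = 4/275
Total weight = 4/825 + 1/75 + 4/275 = 9/275
P(V=0 | obs) = 4/825 / 9/275 = 4/27
P(V=1 | obs) = 1/75 / 9/275 = 11/27
P(V=2 | obs) = 4/275 / 9/275 = 4/9

P(V=0) = 4/27, P(V=1) = 11/27, P(V=2) = 4/9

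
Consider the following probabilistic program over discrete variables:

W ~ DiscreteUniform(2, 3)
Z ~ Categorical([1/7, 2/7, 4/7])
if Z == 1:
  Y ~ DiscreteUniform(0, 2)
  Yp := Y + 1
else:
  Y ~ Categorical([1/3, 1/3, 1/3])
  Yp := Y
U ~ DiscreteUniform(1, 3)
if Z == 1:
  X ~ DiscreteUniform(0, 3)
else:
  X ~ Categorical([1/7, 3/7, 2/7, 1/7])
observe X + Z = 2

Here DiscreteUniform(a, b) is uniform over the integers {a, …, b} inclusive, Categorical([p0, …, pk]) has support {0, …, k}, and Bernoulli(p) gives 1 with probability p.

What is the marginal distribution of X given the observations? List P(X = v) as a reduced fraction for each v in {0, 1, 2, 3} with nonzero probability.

Enumerate traces; 54 have nonzero weight after conditioning:
  (W=2, Z=0, Y=0, U=1, X=2) weight 1/441
  (W=2, Z=0, Y=0, U=2, X=2) weight 1/441
  (W=2, Z=0, Y=0, U=3, X=2) weight 1/441
  (W=2, Z=0, Y=1, U=1, X=2) weight 1/441
  (W=2, Z=0, Y=1, U=2, X=2) weight 1/441
  (W=2, Z=0, Y=1, U=3, X=2) weight 1/441
  (W=2, Z=0, Y=2, U=1, X=2) weight 1/441
  (W=2, Z=0, Y=2, U=2, X=2) weight 1/441
  (W=2, Z=1, Y=0, U=1, X=1) weight 1/252
  (W=2, Z=2, Y=0, U=1, X=0) weight 2/441
  … 44 more
Group by X:
  weight(X=0) = 4/49
  weight(X=1) = 1/14
  weight(X=2) = 2/49
Total weight = 4/49 + 1/14 + 2/49 = 19/98
P(X=0 | obs) = 4/49 / 19/98 = 8/19
P(X=1 | obs) = 1/14 / 19/98 = 7/19
P(X=2 | obs) = 2/49 / 19/98 = 4/19

P(X=0) = 8/19, P(X=1) = 7/19, P(X=2) = 4/19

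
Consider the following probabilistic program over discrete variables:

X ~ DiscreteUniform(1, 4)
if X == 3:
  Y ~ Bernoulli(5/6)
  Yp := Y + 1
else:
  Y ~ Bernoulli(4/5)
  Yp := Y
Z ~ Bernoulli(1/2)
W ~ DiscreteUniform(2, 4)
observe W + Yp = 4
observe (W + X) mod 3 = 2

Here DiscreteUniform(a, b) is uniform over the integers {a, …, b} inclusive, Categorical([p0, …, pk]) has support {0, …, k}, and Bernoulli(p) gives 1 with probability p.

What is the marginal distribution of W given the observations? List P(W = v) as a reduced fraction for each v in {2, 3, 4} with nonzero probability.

Enumerate traces; 8 have nonzero weight after conditioning:
  (X=1, Y=0, Z=0, W=4) weight 1/120
  (X=1, Y=0, Z=1, W=4) weight 1/120
  (X=2, Y=1, Z=0, W=3) weight 1/30
  (X=2, Y=1, Z=1, W=3) weight 1/30
  (X=3, Y=1, Z=0, W=2) weight 5/144
  (X=3, Y=1, Z=1, W=2) weight 5/144
  (X=4, Y=0, Z=0, W=4) weight 1/120
  (X=4, Y=0, Z=1, W=4) weight 1/120
Group by W:
  weight(W=2) = 5/72
  weight(W=3) = 1/15
  weight(W=4) = 1/30
Total weight = 5/72 + 1/15 + 1/30 = 61/360
P(W=2 | obs) = 5/72 / 61/360 = 25/61
P(W=3 | obs) = 1/15 / 61/360 = 24/61
P(W=4 | obs) = 1/30 / 61/360 = 12/61

P(W=2) = 25/61, P(W=3) = 24/61, P(W=4) = 12/61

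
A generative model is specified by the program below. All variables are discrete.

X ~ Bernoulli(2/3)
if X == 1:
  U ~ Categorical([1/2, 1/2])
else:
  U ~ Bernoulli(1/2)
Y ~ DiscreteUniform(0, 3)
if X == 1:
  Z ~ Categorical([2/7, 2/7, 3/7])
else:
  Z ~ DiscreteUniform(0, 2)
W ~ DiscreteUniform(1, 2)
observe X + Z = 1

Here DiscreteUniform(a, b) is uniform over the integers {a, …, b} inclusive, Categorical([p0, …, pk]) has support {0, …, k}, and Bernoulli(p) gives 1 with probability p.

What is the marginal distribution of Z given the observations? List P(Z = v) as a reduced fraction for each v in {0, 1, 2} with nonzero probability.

P(Z=0) = 12/19, P(Z=1) = 7/19

Enumerate traces; 32 have nonzero weight after conditioning:
  (X=0, U=0, Y=0, Z=1, W=1) weight 1/144
  (X=0, U=0, Y=0, Z=1, W=2) weight 1/144
  (X=0, U=0, Y=1, Z=1, W=1) weight 1/144
  (X=0, U=0, Y=1, Z=1, W=2) weight 1/144
  (X=0, U=0, Y=2, Z=1, W=1) weight 1/144
  (X=0, U=0, Y=2, Z=1, W=2) weight 1/144
  (X=0, U=0, Y=3, Z=1, W=1) weight 1/144
  (X=0, U=0, Y=3, Z=1, W=2) weight 1/144
  (X=1, U=0, Y=0, Z=0, W=1) weight 1/84
  … 23 more
Group by Z:
  weight(Z=0) = 4/21
  weight(Z=1) = 1/9
Total weight = 4/21 + 1/9 = 19/63
P(Z=0 | obs) = 4/21 / 19/63 = 12/19
P(Z=1 | obs) = 1/9 / 19/63 = 7/19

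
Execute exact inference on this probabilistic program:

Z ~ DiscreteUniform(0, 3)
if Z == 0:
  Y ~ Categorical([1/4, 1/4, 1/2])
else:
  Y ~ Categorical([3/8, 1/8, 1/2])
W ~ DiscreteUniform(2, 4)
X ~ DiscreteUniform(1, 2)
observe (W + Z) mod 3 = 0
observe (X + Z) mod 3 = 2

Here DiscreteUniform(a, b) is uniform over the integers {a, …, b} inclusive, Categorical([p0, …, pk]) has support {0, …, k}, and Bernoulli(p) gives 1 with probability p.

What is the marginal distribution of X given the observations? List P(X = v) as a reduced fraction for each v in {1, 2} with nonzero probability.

P(X=1) = 1/3, P(X=2) = 2/3

Enumerate traces; 9 have nonzero weight after conditioning:
  (Z=0, Y=0, W=3, X=2) weight 1/96
  (Z=0, Y=1, W=3, X=2) weight 1/96
  (Z=0, Y=2, W=3, X=2) weight 1/48
  (Z=1, Y=0, W=2, X=1) weight 1/64
  (Z=1, Y=1, W=2, X=1) weight 1/192
  (Z=1, Y=2, W=2, X=1) weight 1/48
  (Z=3, Y=0, W=3, X=2) weight 1/64
  (Z=3, Y=1, W=3, X=2) weight 1/192
  … 1 more
Group by X:
  weight(X=1) = 1/24
  weight(X=2) = 1/12
Total weight = 1/24 + 1/12 = 1/8
P(X=1 | obs) = 1/24 / 1/8 = 1/3
P(X=2 | obs) = 1/12 / 1/8 = 2/3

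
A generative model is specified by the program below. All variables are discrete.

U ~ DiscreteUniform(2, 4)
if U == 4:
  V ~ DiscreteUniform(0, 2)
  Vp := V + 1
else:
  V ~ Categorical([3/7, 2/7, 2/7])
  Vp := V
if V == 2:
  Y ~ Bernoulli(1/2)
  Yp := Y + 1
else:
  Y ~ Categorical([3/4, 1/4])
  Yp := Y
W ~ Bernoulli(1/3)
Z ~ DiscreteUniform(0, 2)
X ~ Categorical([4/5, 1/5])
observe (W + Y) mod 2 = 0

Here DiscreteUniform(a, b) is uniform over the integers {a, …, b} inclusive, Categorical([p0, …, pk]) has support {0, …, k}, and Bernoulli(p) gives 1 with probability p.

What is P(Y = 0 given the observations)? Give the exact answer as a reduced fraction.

Enumerate traces; 108 have nonzero weight after conditioning:
  (U=2, V=0, Y=0, W=0, Z=0, X=0) weight 2/105
  (U=2, V=0, Y=0, W=0, Z=0, X=1) weight 1/210
  (U=2, V=0, Y=0, W=0, Z=1, X=0) weight 2/105
  (U=2, V=0, Y=0, W=0, Z=1, X=1) weight 1/210
  (U=2, V=0, Y=0, W=0, Z=2, X=0) weight 2/105
  (U=2, V=0, Y=0, W=0, Z=2, X=1) weight 1/210
  (U=2, V=0, Y=1, W=1, Z=0, X=0) weight 1/315
  (U=2, V=0, Y=1, W=1, Z=0, X=1) weight 1/1260
  … 100 more
Group by Y:
  weight(Y=0) = 85/189
  weight(Y=1) = 41/378
Total weight = 85/189 + 41/378 = 211/378
P(Y=0 | obs) = 85/189 / 211/378 = 170/211
P(Y=1 | obs) = 41/378 / 211/378 = 41/211

P(Y = 0 | obs) = 170/211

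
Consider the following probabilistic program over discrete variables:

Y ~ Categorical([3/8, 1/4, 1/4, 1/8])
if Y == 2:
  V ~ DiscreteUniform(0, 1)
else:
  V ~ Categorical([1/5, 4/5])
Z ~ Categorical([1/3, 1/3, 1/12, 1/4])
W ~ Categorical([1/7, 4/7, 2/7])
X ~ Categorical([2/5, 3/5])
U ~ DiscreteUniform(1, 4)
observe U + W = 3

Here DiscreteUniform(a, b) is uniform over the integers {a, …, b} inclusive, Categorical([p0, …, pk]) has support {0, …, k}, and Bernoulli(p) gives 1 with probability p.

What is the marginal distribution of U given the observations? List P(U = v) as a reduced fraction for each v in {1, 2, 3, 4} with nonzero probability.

Enumerate traces; 192 have nonzero weight after conditioning:
  (Y=0, V=0, Z=0, W=0, X=0, U=3) weight 1/2800
  (Y=0, V=0, Z=0, W=0, X=1, U=3) weight 3/5600
  (Y=0, V=0, Z=0, W=1, X=0, U=2) weight 1/700
  (Y=0, V=0, Z=0, W=1, X=1, U=2) weight 3/1400
  (Y=0, V=0, Z=0, W=2, X=0, U=1) weight 1/1400
  (Y=0, V=0, Z=0, W=2, X=1, U=1) weight 3/2800
  (Y=0, V=0, Z=1, W=0, X=0, U=3) weight 1/2800
  (Y=0, V=0, Z=1, W=0, X=1, U=3) weight 3/5600
  … 184 more
Group by U:
  weight(U=1) = 1/14
  weight(U=2) = 1/7
  weight(U=3) = 1/28
Total weight = 1/14 + 1/7 + 1/28 = 1/4
P(U=1 | obs) = 1/14 / 1/4 = 2/7
P(U=2 | obs) = 1/7 / 1/4 = 4/7
P(U=3 | obs) = 1/28 / 1/4 = 1/7

P(U=1) = 2/7, P(U=2) = 4/7, P(U=3) = 1/7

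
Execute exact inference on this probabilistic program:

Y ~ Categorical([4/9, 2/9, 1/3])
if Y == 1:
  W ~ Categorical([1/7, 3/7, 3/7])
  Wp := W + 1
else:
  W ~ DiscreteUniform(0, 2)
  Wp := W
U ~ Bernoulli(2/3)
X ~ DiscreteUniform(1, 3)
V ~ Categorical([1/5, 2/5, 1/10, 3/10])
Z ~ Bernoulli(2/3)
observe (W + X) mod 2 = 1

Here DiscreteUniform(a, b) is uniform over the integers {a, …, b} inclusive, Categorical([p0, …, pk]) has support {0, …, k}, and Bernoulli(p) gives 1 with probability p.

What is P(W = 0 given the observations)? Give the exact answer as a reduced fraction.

Enumerate traces; 240 have nonzero weight after conditioning:
  (Y=0, W=0, U=0, X=1, V=0, Z=0) weight 4/3645
  (Y=0, W=0, U=0, X=1, V=0, Z=1) weight 8/3645
  (Y=0, W=0, U=0, X=1, V=1, Z=0) weight 8/3645
  (Y=0, W=0, U=0, X=1, V=1, Z=1) weight 16/3645
  (Y=0, W=0, U=0, X=1, V=2, Z=0) weight 2/3645
  (Y=0, W=0, U=0, X=1, V=2, Z=1) weight 4/3645
  (Y=0, W=0, U=0, X=1, V=3, Z=0) weight 2/1215
  (Y=0, W=0, U=0, X=1, V=3, Z=1) weight 4/1215
  (Y=0, W=1, U=0, X=2, V=0, Z=0) weight 4/3645
  (Y=0, W=2, U=0, X=1, V=0, Z=0) weight 4/3645
  … 230 more
Group by W:
  weight(W=0) = 110/567
  weight(W=1) = 67/567
  weight(W=2) = 134/567
Total weight = 110/567 + 67/567 + 134/567 = 311/567
P(W=0 | obs) = 110/567 / 311/567 = 110/311
P(W=1 | obs) = 67/567 / 311/567 = 67/311
P(W=2 | obs) = 134/567 / 311/567 = 134/311

P(W = 0 | obs) = 110/311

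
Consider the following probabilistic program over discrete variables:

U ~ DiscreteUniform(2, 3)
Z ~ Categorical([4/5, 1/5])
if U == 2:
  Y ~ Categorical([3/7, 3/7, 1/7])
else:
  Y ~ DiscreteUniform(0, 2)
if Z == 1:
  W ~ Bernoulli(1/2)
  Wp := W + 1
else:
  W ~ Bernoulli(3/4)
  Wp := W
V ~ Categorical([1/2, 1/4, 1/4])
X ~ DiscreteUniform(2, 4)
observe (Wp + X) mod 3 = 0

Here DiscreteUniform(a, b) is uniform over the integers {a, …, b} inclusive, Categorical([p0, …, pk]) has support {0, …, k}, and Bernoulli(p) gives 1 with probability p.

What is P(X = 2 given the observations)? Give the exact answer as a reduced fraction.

Enumerate traces; 72 have nonzero weight after conditioning:
  (U=2, Z=0, Y=0, W=0, V=0, X=3) weight 1/140
  (U=2, Z=0, Y=0, W=0, V=1, X=3) weight 1/280
  (U=2, Z=0, Y=0, W=0, V=2, X=3) weight 1/280
  (U=2, Z=0, Y=0, W=1, V=0, X=2) weight 3/140
  (U=2, Z=0, Y=0, W=1, V=1, X=2) weight 3/280
  (U=2, Z=0, Y=0, W=1, V=2, X=2) weight 3/280
  (U=2, Z=0, Y=1, W=0, V=0, X=3) weight 1/140
  (U=2, Z=0, Y=1, W=0, V=1, X=3) weight 1/280
  (U=2, Z=1, Y=0, W=1, V=0, X=4) weight 1/280
  … 63 more
Group by X:
  weight(X=2) = 7/30
  weight(X=3) = 1/15
  weight(X=4) = 1/30
Total weight = 7/30 + 1/15 + 1/30 = 1/3
P(X=2 | obs) = 7/30 / 1/3 = 7/10
P(X=3 | obs) = 1/15 / 1/3 = 1/5
P(X=4 | obs) = 1/30 / 1/3 = 1/10

P(X = 2 | obs) = 7/10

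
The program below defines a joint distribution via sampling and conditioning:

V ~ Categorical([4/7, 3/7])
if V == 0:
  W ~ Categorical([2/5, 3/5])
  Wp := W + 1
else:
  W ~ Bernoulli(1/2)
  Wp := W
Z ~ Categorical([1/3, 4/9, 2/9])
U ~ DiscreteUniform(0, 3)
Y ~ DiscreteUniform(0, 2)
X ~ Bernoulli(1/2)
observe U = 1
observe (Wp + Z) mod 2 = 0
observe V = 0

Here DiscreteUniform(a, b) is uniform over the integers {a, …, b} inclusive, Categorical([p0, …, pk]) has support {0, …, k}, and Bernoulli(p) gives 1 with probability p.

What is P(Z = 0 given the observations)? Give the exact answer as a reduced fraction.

Enumerate traces; 18 have nonzero weight after conditioning:
  (V=0, W=0, Z=1, U=1, Y=0, X=0) weight 4/945
  (V=0, W=0, Z=1, U=1, Y=0, X=1) weight 4/945
  (V=0, W=0, Z=1, U=1, Y=1, X=0) weight 4/945
  (V=0, W=0, Z=1, U=1, Y=1, X=1) weight 4/945
  (V=0, W=0, Z=1, U=1, Y=2, X=0) weight 4/945
  (V=0, W=0, Z=1, U=1, Y=2, X=1) weight 4/945
  (V=0, W=1, Z=0, U=1, Y=0, X=0) weight 1/210
  (V=0, W=1, Z=0, U=1, Y=0, X=1) weight 1/210
  (V=0, W=1, Z=2, U=1, Y=0, X=0) weight 1/315
  … 9 more
Group by Z:
  weight(Z=0) = 1/35
  weight(Z=1) = 8/315
  weight(Z=2) = 2/105
Total weight = 1/35 + 8/315 + 2/105 = 23/315
P(Z=0 | obs) = 1/35 / 23/315 = 9/23
P(Z=1 | obs) = 8/315 / 23/315 = 8/23
P(Z=2 | obs) = 2/105 / 23/315 = 6/23

P(Z = 0 | obs) = 9/23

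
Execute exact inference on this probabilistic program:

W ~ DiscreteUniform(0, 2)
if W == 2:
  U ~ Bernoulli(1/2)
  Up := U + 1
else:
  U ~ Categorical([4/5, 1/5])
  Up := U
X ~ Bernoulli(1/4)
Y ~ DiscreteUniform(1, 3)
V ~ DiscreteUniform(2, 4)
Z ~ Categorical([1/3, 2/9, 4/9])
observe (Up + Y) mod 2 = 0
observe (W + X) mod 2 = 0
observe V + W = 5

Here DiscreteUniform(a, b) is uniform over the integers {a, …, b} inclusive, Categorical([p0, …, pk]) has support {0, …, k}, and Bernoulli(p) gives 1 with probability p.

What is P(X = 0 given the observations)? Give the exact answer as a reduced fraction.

P(X = 0 | obs) = 15/19

Enumerate traces; 18 have nonzero weight after conditioning:
  (W=1, U=0, X=1, Y=2, V=4, Z=0) weight 1/405
  (W=1, U=0, X=1, Y=2, V=4, Z=1) weight 2/1215
  (W=1, U=0, X=1, Y=2, V=4, Z=2) weight 4/1215
  (W=1, U=1, X=1, Y=1, V=4, Z=0) weight 1/1620
  (W=1, U=1, X=1, Y=1, V=4, Z=1) weight 1/2430
  (W=1, U=1, X=1, Y=1, V=4, Z=2) weight 1/1215
  (W=1, U=1, X=1, Y=3, V=4, Z=0) weight 1/1620
  (W=1, U=1, X=1, Y=3, V=4, Z=1) weight 1/2430
  (W=2, U=0, X=0, Y=1, V=3, Z=0) weight 1/216
  … 9 more
Group by X:
  weight(X=0) = 1/24
  weight(X=1) = 1/90
Total weight = 1/24 + 1/90 = 19/360
P(X=0 | obs) = 1/24 / 19/360 = 15/19
P(X=1 | obs) = 1/90 / 19/360 = 4/19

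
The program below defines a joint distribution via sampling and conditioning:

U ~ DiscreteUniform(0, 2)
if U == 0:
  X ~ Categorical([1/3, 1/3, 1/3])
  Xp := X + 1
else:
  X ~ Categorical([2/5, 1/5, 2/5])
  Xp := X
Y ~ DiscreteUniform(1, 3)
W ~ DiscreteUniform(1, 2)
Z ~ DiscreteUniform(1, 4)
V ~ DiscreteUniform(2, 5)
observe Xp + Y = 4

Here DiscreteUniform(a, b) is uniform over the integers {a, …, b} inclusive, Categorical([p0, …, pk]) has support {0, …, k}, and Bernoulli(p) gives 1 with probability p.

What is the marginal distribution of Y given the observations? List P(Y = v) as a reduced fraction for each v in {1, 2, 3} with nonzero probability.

P(Y=1) = 5/33, P(Y=2) = 17/33, P(Y=3) = 1/3

Enumerate traces; 224 have nonzero weight after conditioning:
  (U=0, X=0, Y=3, W=1, Z=1, V=2) weight 1/864
  (U=0, X=0, Y=3, W=1, Z=1, V=3) weight 1/864
  (U=0, X=0, Y=3, W=1, Z=1, V=4) weight 1/864
  (U=0, X=0, Y=3, W=1, Z=1, V=5) weight 1/864
  (U=0, X=0, Y=3, W=1, Z=2, V=2) weight 1/864
  (U=0, X=0, Y=3, W=1, Z=2, V=3) weight 1/864
  (U=0, X=0, Y=3, W=1, Z=2, V=4) weight 1/864
  (U=0, X=0, Y=3, W=1, Z=2, V=5) weight 1/864
  (U=0, X=1, Y=2, W=1, Z=1, V=2) weight 1/864
  (U=0, X=2, Y=1, W=1, Z=1, V=2) weight 1/864
  … 214 more
Group by Y:
  weight(Y=1) = 1/27
  weight(Y=2) = 17/135
  weight(Y=3) = 11/135
Total weight = 1/27 + 17/135 + 11/135 = 11/45
P(Y=1 | obs) = 1/27 / 11/45 = 5/33
P(Y=2 | obs) = 17/135 / 11/45 = 17/33
P(Y=3 | obs) = 11/135 / 11/45 = 1/3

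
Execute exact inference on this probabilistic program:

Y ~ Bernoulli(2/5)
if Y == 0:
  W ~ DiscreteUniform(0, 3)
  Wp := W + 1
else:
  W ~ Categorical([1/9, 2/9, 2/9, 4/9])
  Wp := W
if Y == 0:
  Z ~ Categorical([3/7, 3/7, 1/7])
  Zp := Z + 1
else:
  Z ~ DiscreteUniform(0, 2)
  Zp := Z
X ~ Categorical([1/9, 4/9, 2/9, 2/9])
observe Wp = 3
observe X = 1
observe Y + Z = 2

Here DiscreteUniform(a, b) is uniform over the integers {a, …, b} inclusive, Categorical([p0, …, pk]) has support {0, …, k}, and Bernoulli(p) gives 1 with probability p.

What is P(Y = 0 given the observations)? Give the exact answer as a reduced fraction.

Enumerate traces; 2 have nonzero weight after conditioning:
  (Y=0, W=2, Z=2, X=1) weight 1/105
  (Y=1, W=3, Z=1, X=1) weight 32/1215
Group by Y:
  weight(Y=0) = 1/105
  weight(Y=1) = 32/1215
Total weight = 1/105 + 32/1215 = 61/1701
P(Y=0 | obs) = 1/105 / 61/1701 = 81/305
P(Y=1 | obs) = 32/1215 / 61/1701 = 224/305

P(Y = 0 | obs) = 81/305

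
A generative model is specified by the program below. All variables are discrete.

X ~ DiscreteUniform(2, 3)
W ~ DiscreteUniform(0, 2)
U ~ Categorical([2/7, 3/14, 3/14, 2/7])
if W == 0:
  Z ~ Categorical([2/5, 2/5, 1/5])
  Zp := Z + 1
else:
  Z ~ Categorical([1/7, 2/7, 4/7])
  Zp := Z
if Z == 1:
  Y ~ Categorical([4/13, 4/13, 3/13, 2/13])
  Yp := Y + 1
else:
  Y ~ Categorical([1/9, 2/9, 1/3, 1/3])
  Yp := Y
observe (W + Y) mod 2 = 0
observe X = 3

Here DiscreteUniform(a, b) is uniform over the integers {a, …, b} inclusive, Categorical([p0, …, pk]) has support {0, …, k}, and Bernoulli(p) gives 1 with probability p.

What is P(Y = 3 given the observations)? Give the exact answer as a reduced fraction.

P(Y = 3 | obs) = 55/289

Enumerate traces; 72 have nonzero weight after conditioning:
  (X=3, W=0, U=0, Z=0, Y=0) weight 2/945
  (X=3, W=0, U=0, Z=0, Y=2) weight 2/315
  (X=3, W=0, U=0, Z=1, Y=0) weight 8/1365
  (X=3, W=0, U=0, Z=1, Y=2) weight 2/455
  (X=3, W=0, U=0, Z=2, Y=0) weight 1/945
  (X=3, W=0, U=0, Z=2, Y=2) weight 1/315
  (X=3, W=0, U=1, Z=0, Y=0) weight 1/630
  (X=3, W=0, U=1, Z=0, Y=2) weight 1/210
  (X=3, W=1, U=0, Z=0, Y=1) weight 2/1323
  (X=3, W=1, U=0, Z=0, Y=3) weight 1/441
  … 62 more
Group by Y:
  weight(Y=0) = 731/12285
  weight(Y=1) = 101/2457
  weight(Y=2) = 407/4095
  weight(Y=3) = 11/234
Total weight = 731/12285 + 101/2457 + 407/4095 + 11/234 = 289/1170
P(Y=0 | obs) = 731/12285 / 289/1170 = 86/357
P(Y=1 | obs) = 101/2457 / 289/1170 = 1010/6069
P(Y=2 | obs) = 407/4095 / 289/1170 = 814/2023
P(Y=3 | obs) = 11/234 / 289/1170 = 55/289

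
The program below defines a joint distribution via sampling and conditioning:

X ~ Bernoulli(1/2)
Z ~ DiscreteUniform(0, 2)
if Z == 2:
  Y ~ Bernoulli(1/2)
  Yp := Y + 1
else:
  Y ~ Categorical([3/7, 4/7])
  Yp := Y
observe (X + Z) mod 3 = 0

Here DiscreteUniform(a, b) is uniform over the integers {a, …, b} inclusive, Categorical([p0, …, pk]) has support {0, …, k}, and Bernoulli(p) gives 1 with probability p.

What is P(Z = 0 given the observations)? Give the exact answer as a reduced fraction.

Enumerate traces; 4 have nonzero weight after conditioning:
  (X=0, Z=0, Y=0) weight 1/14
  (X=0, Z=0, Y=1) weight 2/21
  (X=1, Z=2, Y=0) weight 1/12
  (X=1, Z=2, Y=1) weight 1/12
Group by Z:
  weight(Z=0) = 1/6
  weight(Z=2) = 1/6
Total weight = 1/6 + 1/6 = 1/3
P(Z=0 | obs) = 1/6 / 1/3 = 1/2
P(Z=2 | obs) = 1/6 / 1/3 = 1/2

P(Z = 0 | obs) = 1/2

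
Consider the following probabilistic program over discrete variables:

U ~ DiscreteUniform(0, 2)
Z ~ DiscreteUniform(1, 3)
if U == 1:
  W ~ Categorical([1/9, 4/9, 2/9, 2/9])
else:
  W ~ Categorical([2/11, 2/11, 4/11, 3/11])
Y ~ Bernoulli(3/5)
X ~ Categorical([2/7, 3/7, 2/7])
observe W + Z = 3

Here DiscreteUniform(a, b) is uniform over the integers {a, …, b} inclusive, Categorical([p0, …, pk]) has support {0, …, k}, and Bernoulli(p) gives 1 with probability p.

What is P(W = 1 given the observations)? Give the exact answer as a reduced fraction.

Enumerate traces; 54 have nonzero weight after conditioning:
  (U=0, Z=1, W=2, Y=0, X=0) weight 16/3465
  (U=0, Z=1, W=2, Y=0, X=1) weight 8/1155
  (U=0, Z=1, W=2, Y=0, X=2) weight 16/3465
  (U=0, Z=1, W=2, Y=1, X=0) weight 8/1155
  (U=0, Z=1, W=2, Y=1, X=1) weight 4/385
  (U=0, Z=1, W=2, Y=1, X=2) weight 8/1155
  (U=0, Z=2, W=1, Y=0, X=0) weight 8/3465
  (U=0, Z=2, W=1, Y=0, X=1) weight 4/1155
  (U=0, Z=3, W=0, Y=0, X=0) weight 8/3465
  … 45 more
Group by W:
  weight(W=0) = 47/891
  weight(W=1) = 80/891
  weight(W=2) = 94/891
Total weight = 47/891 + 80/891 + 94/891 = 221/891
P(W=0 | obs) = 47/891 / 221/891 = 47/221
P(W=1 | obs) = 80/891 / 221/891 = 80/221
P(W=2 | obs) = 94/891 / 221/891 = 94/221

P(W = 1 | obs) = 80/221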